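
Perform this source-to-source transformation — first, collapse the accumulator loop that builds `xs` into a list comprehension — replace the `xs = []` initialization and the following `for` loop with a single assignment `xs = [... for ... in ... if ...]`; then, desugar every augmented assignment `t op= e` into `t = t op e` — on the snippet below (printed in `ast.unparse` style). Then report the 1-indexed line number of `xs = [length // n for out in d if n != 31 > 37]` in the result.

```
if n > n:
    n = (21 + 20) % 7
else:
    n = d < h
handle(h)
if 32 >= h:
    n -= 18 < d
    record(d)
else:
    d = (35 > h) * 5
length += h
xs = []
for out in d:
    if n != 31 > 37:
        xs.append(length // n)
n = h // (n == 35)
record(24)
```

Transformed code:
if n > n:
    n = (21 + 20) % 7
else:
    n = d < h
handle(h)
if 32 >= h:
    n = n - (18 < d)
    record(d)
else:
    d = (35 > h) * 5
length = length + h
xs = [length // n for out in d if n != 31 > 37]
n = h // (n == 35)
record(24)

12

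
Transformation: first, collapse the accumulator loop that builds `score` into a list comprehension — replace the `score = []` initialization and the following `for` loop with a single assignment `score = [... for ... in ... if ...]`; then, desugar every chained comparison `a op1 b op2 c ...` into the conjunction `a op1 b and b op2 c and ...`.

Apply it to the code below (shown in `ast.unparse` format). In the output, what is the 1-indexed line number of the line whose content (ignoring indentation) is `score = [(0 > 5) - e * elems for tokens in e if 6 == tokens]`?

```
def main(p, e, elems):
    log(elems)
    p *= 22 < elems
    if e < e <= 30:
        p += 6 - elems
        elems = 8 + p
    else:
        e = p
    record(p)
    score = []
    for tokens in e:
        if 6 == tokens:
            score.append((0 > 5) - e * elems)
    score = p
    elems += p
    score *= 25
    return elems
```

10

Transformed code:
def main(p, e, elems):
    log(elems)
    p *= 22 < elems
    if e < e and e <= 30:
        p += 6 - elems
        elems = 8 + p
    else:
        e = p
    record(p)
    score = [(0 > 5) - e * elems for tokens in e if 6 == tokens]
    score = p
    elems += p
    score *= 25
    return elems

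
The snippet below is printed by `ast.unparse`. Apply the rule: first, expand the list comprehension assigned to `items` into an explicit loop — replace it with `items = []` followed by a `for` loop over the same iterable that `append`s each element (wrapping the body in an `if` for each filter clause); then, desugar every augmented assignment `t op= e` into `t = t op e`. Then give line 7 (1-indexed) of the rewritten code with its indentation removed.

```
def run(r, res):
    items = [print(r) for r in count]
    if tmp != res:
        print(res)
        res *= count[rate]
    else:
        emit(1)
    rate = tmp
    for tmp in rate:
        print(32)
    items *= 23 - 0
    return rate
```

Transformed code:
def run(r, res):
    items = []
    for r in count:
        items.append(print(r))
    if tmp != res:
        print(res)
        res = res * count[rate]
    else:
        emit(1)
    rate = tmp
    for tmp in rate:
        print(32)
    items = items * (23 - 0)
    return rate

res = res * count[rate]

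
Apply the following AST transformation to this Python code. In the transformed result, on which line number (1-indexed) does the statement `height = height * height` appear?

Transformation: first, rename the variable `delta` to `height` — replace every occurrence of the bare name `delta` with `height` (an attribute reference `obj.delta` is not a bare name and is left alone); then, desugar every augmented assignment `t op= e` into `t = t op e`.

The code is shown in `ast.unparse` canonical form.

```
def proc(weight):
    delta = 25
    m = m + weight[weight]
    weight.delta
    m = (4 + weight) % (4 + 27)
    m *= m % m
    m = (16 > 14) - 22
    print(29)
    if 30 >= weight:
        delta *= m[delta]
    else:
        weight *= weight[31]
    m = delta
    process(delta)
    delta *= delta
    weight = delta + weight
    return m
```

15

Transformed code:
def proc(weight):
    height = 25
    m = m + weight[weight]
    weight.delta
    m = (4 + weight) % (4 + 27)
    m = m * (m % m)
    m = (16 > 14) - 22
    print(29)
    if 30 >= weight:
        height = height * m[height]
    else:
        weight = weight * weight[31]
    m = height
    process(height)
    height = height * height
    weight = height + weight
    return m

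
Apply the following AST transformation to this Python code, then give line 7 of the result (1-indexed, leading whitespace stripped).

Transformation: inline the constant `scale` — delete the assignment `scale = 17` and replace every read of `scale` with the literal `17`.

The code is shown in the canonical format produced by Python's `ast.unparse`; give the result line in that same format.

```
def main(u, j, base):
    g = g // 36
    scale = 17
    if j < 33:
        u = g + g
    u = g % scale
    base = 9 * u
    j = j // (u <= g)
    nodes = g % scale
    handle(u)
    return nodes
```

Transformed code:
def main(u, j, base):
    g = g // 36
    if j < 33:
        u = g + g
    u = g % 17
    base = 9 * u
    j = j // (u <= g)
    nodes = g % 17
    handle(u)
    return nodes

j = j // (u <= g)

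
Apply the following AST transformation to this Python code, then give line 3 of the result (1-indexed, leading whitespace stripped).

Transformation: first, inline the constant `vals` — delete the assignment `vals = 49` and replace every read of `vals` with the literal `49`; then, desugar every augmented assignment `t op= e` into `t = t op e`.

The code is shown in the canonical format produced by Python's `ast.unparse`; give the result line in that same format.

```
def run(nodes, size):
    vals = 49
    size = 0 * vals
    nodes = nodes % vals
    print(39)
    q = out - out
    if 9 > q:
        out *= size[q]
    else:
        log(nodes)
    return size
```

Transformed code:
def run(nodes, size):
    size = 0 * 49
    nodes = nodes % 49
    print(39)
    q = out - out
    if 9 > q:
        out = out * size[q]
    else:
        log(nodes)
    return size

nodes = nodes % 49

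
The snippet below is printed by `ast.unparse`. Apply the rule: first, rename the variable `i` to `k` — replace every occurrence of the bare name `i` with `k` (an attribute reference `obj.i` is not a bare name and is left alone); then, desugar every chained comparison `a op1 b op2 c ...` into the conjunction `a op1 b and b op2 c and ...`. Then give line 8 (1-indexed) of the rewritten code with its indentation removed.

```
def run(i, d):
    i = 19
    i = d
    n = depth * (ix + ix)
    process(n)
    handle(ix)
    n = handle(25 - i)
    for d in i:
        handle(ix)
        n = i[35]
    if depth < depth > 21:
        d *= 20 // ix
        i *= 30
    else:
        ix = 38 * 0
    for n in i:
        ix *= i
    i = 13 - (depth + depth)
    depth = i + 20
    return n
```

for d in k:

Transformed code:
def run(k, d):
    k = 19
    k = d
    n = depth * (ix + ix)
    process(n)
    handle(ix)
    n = handle(25 - k)
    for d in k:
        handle(ix)
        n = k[35]
    if depth < depth and depth > 21:
        d *= 20 // ix
        k *= 30
    else:
        ix = 38 * 0
    for n in k:
        ix *= k
    k = 13 - (depth + depth)
    depth = k + 20
    return n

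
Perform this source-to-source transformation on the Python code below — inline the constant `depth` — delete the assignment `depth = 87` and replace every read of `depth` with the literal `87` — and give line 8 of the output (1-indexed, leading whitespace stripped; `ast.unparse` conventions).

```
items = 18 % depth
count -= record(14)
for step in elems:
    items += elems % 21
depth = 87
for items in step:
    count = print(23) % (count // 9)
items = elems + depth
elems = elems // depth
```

Transformed code:
items = 18 % 87
count -= record(14)
for step in elems:
    items += elems % 21
for items in step:
    count = print(23) % (count // 9)
items = elems + 87
elems = elems // 87

elems = elems // 87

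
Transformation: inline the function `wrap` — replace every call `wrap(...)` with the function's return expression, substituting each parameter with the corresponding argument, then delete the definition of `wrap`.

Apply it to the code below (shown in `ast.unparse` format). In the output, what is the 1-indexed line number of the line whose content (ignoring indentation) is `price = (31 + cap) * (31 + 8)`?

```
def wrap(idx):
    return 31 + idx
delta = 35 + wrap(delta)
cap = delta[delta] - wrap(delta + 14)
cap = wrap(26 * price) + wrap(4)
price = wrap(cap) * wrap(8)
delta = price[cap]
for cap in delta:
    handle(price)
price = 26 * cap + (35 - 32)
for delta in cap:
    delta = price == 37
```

Transformed code:
delta = 35 + (31 + delta)
cap = delta[delta] - (31 + (delta + 14))
cap = 31 + 26 * price + (31 + 4)
price = (31 + cap) * (31 + 8)
delta = price[cap]
for cap in delta:
    handle(price)
price = 26 * cap + (35 - 32)
for delta in cap:
    delta = price == 37

4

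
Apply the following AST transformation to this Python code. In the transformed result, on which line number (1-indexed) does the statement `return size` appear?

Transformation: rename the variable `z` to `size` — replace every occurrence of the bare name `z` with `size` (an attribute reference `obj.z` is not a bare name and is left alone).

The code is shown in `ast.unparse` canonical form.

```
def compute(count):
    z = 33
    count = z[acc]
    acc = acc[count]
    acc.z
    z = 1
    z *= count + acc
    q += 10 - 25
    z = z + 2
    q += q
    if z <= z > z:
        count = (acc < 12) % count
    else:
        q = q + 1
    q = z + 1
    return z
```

16

Transformed code:
def compute(count):
    size = 33
    count = size[acc]
    acc = acc[count]
    acc.z
    size = 1
    size *= count + acc
    q += 10 - 25
    size = size + 2
    q += q
    if size <= size > size:
        count = (acc < 12) % count
    else:
        q = q + 1
    q = size + 1
    return size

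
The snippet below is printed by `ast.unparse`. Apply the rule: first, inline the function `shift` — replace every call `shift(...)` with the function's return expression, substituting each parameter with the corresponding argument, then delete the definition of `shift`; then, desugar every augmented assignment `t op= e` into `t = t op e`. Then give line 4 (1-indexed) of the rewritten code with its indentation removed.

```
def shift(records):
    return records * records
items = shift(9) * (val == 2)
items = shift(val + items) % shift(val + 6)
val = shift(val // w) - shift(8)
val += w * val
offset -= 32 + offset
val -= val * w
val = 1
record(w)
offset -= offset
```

Transformed code:
items = 9 * 9 * (val == 2)
items = (val + items) * (val + items) % ((val + 6) * (val + 6))
val = val // w * (val // w) - 8 * 8
val = val + w * val
offset = offset - (32 + offset)
val = val - val * w
val = 1
record(w)
offset = offset - offset

val = val + w * val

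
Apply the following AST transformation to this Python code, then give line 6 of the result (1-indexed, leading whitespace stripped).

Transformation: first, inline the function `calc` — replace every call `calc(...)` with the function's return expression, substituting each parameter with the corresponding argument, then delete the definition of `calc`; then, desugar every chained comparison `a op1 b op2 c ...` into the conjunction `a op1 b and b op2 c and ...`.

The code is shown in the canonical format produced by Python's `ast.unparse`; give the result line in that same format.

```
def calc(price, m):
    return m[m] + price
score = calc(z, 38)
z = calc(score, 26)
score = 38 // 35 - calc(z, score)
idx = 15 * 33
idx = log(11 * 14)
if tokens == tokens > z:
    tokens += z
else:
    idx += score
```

if tokens == tokens and tokens > z:

Transformed code:
score = 38[38] + z
z = 26[26] + score
score = 38 // 35 - (score[score] + z)
idx = 15 * 33
idx = log(11 * 14)
if tokens == tokens and tokens > z:
    tokens += z
else:
    idx += score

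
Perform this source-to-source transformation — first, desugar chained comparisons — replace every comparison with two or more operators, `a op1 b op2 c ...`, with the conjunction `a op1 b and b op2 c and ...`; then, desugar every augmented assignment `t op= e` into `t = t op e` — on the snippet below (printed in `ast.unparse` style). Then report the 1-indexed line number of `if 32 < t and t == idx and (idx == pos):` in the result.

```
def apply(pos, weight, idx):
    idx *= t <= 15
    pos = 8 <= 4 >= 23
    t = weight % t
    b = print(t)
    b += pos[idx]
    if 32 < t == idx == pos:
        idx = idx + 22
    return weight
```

7

Transformed code:
def apply(pos, weight, idx):
    idx = idx * (t <= 15)
    pos = 8 <= 4 and 4 >= 23
    t = weight % t
    b = print(t)
    b = b + pos[idx]
    if 32 < t and t == idx and (idx == pos):
        idx = idx + 22
    return weight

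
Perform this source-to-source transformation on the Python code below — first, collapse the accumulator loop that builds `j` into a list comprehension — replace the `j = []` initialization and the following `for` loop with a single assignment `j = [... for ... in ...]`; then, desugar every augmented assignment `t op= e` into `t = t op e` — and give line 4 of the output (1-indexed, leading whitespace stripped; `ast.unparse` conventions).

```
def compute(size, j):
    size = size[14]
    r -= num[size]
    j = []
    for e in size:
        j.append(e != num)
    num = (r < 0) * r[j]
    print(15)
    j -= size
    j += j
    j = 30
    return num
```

Transformed code:
def compute(size, j):
    size = size[14]
    r = r - num[size]
    j = [e != num for e in size]
    num = (r < 0) * r[j]
    print(15)
    j = j - size
    j = j + j
    j = 30
    return num

j = [e != num for e in size]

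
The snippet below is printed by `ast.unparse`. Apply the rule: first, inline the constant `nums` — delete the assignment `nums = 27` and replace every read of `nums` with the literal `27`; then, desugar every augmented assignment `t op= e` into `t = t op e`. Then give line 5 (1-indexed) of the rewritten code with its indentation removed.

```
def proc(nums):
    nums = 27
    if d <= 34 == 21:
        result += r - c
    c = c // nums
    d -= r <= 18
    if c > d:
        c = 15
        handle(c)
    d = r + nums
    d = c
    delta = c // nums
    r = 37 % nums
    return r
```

Transformed code:
def proc(nums):
    if d <= 34 == 21:
        result = result + (r - c)
    c = c // 27
    d = d - (r <= 18)
    if c > d:
        c = 15
        handle(c)
    d = r + 27
    d = c
    delta = c // 27
    r = 37 % 27
    return r

d = d - (r <= 18)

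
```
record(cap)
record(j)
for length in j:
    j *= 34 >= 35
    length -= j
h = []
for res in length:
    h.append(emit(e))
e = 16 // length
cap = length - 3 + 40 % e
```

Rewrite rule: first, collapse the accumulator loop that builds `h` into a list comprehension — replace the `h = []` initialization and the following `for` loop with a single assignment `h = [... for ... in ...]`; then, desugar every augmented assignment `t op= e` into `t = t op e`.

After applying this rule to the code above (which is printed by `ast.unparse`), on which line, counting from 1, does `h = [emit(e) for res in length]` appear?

6

Transformed code:
record(cap)
record(j)
for length in j:
    j = j * (34 >= 35)
    length = length - j
h = [emit(e) for res in length]
e = 16 // length
cap = length - 3 + 40 % e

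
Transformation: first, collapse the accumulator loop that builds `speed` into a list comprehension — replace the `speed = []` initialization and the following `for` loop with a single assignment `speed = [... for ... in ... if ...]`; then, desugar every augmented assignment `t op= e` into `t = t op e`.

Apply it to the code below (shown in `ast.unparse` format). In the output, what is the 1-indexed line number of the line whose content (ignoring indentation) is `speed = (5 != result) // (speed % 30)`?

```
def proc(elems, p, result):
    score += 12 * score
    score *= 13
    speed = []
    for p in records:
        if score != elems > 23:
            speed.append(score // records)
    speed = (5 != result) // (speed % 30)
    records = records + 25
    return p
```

Transformed code:
def proc(elems, p, result):
    score = score + 12 * score
    score = score * 13
    speed = [score // records for p in records if score != elems > 23]
    speed = (5 != result) // (speed % 30)
    records = records + 25
    return p

5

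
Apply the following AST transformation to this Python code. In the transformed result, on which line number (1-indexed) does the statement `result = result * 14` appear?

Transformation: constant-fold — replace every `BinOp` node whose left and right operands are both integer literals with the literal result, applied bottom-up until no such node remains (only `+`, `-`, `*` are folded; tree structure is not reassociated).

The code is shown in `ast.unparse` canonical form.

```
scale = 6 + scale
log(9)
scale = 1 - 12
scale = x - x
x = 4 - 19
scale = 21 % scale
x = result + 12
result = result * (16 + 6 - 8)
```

8

Transformed code:
scale = 6 + scale
log(9)
scale = -11
scale = x - x
x = -15
scale = 21 % scale
x = result + 12
result = result * 14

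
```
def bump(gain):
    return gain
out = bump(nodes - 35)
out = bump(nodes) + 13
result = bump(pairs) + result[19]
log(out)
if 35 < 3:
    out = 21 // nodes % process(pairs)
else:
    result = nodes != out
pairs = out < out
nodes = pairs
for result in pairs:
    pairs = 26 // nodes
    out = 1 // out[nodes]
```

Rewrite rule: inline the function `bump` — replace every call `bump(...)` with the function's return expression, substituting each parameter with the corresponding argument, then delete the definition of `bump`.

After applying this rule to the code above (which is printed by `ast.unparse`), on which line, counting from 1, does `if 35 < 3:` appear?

5

Transformed code:
out = nodes - 35
out = nodes + 13
result = pairs + result[19]
log(out)
if 35 < 3:
    out = 21 // nodes % process(pairs)
else:
    result = nodes != out
pairs = out < out
nodes = pairs
for result in pairs:
    pairs = 26 // nodes
    out = 1 // out[nodes]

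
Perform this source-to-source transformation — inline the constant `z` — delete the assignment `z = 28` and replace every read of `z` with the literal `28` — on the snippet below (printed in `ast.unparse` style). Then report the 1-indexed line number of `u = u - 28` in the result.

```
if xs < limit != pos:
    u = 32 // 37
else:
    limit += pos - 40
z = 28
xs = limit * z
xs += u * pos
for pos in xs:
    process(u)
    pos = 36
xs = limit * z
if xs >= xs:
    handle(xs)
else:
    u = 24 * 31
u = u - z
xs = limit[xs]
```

Transformed code:
if xs < limit != pos:
    u = 32 // 37
else:
    limit += pos - 40
xs = limit * 28
xs += u * pos
for pos in xs:
    process(u)
    pos = 36
xs = limit * 28
if xs >= xs:
    handle(xs)
else:
    u = 24 * 31
u = u - 28
xs = limit[xs]

15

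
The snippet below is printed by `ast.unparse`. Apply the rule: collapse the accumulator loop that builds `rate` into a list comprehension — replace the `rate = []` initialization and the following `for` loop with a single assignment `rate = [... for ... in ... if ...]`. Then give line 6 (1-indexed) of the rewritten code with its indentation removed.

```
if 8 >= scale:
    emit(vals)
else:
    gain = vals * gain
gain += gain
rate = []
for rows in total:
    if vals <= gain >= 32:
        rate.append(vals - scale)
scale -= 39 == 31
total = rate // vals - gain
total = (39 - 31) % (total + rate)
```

rate = [vals - scale for rows in total if vals <= gain >= 32]

Transformed code:
if 8 >= scale:
    emit(vals)
else:
    gain = vals * gain
gain += gain
rate = [vals - scale for rows in total if vals <= gain >= 32]
scale -= 39 == 31
total = rate // vals - gain
total = (39 - 31) % (total + rate)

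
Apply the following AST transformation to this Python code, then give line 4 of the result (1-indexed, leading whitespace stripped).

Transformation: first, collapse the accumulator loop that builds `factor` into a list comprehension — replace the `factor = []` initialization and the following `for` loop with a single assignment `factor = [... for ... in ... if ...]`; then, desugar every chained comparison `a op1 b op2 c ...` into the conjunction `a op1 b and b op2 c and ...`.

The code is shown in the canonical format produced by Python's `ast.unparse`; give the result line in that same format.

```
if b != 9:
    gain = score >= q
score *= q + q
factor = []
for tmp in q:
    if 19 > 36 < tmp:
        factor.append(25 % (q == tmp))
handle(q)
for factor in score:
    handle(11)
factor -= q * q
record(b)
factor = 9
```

factor = [25 % (q == tmp) for tmp in q if 19 > 36 and 36 < tmp]

Transformed code:
if b != 9:
    gain = score >= q
score *= q + q
factor = [25 % (q == tmp) for tmp in q if 19 > 36 and 36 < tmp]
handle(q)
for factor in score:
    handle(11)
factor -= q * q
record(b)
factor = 9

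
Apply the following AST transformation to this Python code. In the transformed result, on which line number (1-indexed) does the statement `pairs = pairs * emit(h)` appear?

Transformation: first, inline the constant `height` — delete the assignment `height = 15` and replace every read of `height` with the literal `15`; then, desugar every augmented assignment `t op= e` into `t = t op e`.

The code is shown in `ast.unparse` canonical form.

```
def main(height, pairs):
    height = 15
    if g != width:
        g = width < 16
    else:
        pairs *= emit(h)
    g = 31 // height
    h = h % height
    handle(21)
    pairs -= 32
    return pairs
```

5

Transformed code:
def main(height, pairs):
    if g != width:
        g = width < 16
    else:
        pairs = pairs * emit(h)
    g = 31 // 15
    h = h % 15
    handle(21)
    pairs = pairs - 32
    return pairs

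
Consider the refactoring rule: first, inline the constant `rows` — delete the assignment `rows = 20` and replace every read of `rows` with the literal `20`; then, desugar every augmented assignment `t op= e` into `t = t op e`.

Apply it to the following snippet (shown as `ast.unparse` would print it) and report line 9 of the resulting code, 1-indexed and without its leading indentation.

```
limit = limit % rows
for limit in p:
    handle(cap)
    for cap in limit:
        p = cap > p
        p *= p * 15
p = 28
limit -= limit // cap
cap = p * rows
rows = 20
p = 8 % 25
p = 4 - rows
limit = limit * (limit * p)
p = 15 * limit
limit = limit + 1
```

cap = p * 20

Transformed code:
limit = limit % 20
for limit in p:
    handle(cap)
    for cap in limit:
        p = cap > p
        p = p * (p * 15)
p = 28
limit = limit - limit // cap
cap = p * 20
p = 8 % 25
p = 4 - 20
limit = limit * (limit * p)
p = 15 * limit
limit = limit + 1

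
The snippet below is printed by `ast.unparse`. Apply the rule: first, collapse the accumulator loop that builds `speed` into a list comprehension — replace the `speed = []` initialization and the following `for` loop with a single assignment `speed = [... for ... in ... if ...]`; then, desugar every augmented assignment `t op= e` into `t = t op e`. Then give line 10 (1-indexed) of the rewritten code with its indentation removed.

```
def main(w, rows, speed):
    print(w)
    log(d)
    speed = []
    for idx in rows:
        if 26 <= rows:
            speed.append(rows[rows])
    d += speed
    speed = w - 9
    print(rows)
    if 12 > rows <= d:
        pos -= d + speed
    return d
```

return d

Transformed code:
def main(w, rows, speed):
    print(w)
    log(d)
    speed = [rows[rows] for idx in rows if 26 <= rows]
    d = d + speed
    speed = w - 9
    print(rows)
    if 12 > rows <= d:
        pos = pos - (d + speed)
    return d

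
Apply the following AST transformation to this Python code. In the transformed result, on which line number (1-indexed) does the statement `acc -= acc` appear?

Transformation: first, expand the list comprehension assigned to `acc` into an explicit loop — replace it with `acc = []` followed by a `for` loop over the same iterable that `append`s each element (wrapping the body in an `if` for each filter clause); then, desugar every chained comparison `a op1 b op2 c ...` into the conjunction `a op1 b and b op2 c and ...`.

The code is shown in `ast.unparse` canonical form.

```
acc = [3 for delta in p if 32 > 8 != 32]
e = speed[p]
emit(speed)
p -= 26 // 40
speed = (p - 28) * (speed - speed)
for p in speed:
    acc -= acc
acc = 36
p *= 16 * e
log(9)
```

10

Transformed code:
acc = []
for delta in p:
    if 32 > 8 and 8 != 32:
        acc.append(3)
e = speed[p]
emit(speed)
p -= 26 // 40
speed = (p - 28) * (speed - speed)
for p in speed:
    acc -= acc
acc = 36
p *= 16 * e
log(9)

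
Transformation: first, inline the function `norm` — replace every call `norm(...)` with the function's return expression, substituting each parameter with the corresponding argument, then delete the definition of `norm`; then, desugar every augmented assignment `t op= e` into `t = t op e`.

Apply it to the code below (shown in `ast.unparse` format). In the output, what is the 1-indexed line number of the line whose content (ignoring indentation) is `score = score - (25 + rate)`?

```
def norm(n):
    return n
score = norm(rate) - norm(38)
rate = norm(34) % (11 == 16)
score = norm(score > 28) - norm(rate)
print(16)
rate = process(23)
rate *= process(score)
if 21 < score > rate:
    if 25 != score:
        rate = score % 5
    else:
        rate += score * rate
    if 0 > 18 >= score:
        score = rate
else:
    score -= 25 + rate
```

Transformed code:
score = rate - 38
rate = 34 % (11 == 16)
score = (score > 28) - rate
print(16)
rate = process(23)
rate = rate * process(score)
if 21 < score > rate:
    if 25 != score:
        rate = score % 5
    else:
        rate = rate + score * rate
    if 0 > 18 >= score:
        score = rate
else:
    score = score - (25 + rate)

15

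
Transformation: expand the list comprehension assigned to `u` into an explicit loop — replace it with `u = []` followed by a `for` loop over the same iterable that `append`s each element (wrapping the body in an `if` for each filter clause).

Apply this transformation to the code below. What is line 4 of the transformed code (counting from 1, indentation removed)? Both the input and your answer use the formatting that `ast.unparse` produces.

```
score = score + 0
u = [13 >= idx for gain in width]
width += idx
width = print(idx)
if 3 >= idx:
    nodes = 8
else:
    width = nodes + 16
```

Transformed code:
score = score + 0
u = []
for gain in width:
    u.append(13 >= idx)
width += idx
width = print(idx)
if 3 >= idx:
    nodes = 8
else:
    width = nodes + 16

u.append(13 >= idx)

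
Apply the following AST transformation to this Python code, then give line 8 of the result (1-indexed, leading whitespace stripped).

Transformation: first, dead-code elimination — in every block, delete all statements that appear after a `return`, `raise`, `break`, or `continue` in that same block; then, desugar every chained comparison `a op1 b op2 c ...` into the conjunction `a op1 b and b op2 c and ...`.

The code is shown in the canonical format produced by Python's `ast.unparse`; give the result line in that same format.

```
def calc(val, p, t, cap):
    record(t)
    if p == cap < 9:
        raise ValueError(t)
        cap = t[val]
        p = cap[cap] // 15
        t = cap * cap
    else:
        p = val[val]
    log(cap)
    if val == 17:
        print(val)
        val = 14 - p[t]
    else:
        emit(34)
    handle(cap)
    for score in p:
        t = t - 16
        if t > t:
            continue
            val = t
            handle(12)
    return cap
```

if val == 17:

Transformed code:
def calc(val, p, t, cap):
    record(t)
    if p == cap and cap < 9:
        raise ValueError(t)
    else:
        p = val[val]
    log(cap)
    if val == 17:
        print(val)
        val = 14 - p[t]
    else:
        emit(34)
    handle(cap)
    for score in p:
        t = t - 16
        if t > t:
            continue
    return cap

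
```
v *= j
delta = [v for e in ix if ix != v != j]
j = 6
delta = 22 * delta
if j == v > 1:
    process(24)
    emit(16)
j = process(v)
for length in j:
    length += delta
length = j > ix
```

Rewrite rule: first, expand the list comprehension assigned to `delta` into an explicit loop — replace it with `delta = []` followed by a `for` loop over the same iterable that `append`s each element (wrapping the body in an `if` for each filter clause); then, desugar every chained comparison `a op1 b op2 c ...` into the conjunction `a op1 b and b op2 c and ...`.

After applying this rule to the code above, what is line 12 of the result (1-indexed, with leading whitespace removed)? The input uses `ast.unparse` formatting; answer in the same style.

for length in j:

Transformed code:
v *= j
delta = []
for e in ix:
    if ix != v and v != j:
        delta.append(v)
j = 6
delta = 22 * delta
if j == v and v > 1:
    process(24)
    emit(16)
j = process(v)
for length in j:
    length += delta
length = j > ix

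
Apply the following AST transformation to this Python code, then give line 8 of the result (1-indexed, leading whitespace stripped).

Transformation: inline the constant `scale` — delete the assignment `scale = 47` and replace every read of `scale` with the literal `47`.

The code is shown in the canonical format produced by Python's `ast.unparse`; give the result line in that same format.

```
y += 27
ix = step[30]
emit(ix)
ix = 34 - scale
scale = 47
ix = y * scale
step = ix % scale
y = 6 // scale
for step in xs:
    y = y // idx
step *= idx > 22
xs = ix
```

for step in xs:

Transformed code:
y += 27
ix = step[30]
emit(ix)
ix = 34 - 47
ix = y * 47
step = ix % 47
y = 6 // 47
for step in xs:
    y = y // idx
step *= idx > 22
xs = ix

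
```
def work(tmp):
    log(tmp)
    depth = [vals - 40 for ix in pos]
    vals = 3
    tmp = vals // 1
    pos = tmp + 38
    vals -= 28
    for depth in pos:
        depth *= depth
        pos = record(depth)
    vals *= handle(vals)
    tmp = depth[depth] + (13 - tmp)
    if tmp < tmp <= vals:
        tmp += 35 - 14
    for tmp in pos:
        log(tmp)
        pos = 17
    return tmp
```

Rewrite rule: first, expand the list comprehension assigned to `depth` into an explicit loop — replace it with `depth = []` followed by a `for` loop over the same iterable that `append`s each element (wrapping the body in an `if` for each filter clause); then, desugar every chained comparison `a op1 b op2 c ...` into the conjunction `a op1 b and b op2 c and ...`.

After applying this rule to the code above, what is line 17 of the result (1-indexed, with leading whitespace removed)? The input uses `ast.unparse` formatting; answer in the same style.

for tmp in pos:

Transformed code:
def work(tmp):
    log(tmp)
    depth = []
    for ix in pos:
        depth.append(vals - 40)
    vals = 3
    tmp = vals // 1
    pos = tmp + 38
    vals -= 28
    for depth in pos:
        depth *= depth
        pos = record(depth)
    vals *= handle(vals)
    tmp = depth[depth] + (13 - tmp)
    if tmp < tmp and tmp <= vals:
        tmp += 35 - 14
    for tmp in pos:
        log(tmp)
        pos = 17
    return tmp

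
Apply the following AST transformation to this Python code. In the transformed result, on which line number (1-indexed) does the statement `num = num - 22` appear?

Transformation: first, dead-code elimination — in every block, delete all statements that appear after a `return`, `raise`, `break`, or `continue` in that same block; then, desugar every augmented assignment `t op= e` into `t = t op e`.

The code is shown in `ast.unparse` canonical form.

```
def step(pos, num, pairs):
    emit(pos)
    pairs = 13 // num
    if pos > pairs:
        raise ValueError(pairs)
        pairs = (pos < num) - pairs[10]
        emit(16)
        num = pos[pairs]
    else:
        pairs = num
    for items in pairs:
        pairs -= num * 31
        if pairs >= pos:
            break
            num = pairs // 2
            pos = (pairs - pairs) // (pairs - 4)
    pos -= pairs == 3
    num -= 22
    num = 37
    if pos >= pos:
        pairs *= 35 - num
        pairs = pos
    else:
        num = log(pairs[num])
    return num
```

13

Transformed code:
def step(pos, num, pairs):
    emit(pos)
    pairs = 13 // num
    if pos > pairs:
        raise ValueError(pairs)
    else:
        pairs = num
    for items in pairs:
        pairs = pairs - num * 31
        if pairs >= pos:
            break
    pos = pos - (pairs == 3)
    num = num - 22
    num = 37
    if pos >= pos:
        pairs = pairs * (35 - num)
        pairs = pos
    else:
        num = log(pairs[num])
    return num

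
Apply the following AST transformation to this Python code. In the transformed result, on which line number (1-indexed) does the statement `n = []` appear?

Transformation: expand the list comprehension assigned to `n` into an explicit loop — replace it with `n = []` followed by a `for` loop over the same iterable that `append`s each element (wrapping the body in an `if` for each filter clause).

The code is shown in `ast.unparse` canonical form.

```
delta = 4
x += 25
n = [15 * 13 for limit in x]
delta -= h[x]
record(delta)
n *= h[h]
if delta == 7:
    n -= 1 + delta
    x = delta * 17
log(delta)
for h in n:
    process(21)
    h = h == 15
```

3

Transformed code:
delta = 4
x += 25
n = []
for limit in x:
    n.append(15 * 13)
delta -= h[x]
record(delta)
n *= h[h]
if delta == 7:
    n -= 1 + delta
    x = delta * 17
log(delta)
for h in n:
    process(21)
    h = h == 15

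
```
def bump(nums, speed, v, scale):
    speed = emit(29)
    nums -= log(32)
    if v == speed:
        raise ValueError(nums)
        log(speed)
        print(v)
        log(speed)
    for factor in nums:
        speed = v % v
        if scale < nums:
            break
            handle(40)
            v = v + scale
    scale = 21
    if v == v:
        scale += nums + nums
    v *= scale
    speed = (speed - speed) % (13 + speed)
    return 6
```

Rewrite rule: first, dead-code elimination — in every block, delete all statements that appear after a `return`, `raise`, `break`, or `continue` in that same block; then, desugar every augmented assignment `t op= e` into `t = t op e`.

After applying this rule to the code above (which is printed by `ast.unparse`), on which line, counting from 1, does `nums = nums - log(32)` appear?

3

Transformed code:
def bump(nums, speed, v, scale):
    speed = emit(29)
    nums = nums - log(32)
    if v == speed:
        raise ValueError(nums)
    for factor in nums:
        speed = v % v
        if scale < nums:
            break
    scale = 21
    if v == v:
        scale = scale + (nums + nums)
    v = v * scale
    speed = (speed - speed) % (13 + speed)
    return 6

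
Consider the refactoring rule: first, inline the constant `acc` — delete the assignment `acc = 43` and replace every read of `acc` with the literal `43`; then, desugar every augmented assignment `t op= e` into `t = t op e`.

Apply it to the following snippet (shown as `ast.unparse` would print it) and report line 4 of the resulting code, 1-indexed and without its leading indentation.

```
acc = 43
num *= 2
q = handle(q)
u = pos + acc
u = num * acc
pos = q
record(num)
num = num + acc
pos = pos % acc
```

Transformed code:
num = num * 2
q = handle(q)
u = pos + 43
u = num * 43
pos = q
record(num)
num = num + 43
pos = pos % 43

u = num * 43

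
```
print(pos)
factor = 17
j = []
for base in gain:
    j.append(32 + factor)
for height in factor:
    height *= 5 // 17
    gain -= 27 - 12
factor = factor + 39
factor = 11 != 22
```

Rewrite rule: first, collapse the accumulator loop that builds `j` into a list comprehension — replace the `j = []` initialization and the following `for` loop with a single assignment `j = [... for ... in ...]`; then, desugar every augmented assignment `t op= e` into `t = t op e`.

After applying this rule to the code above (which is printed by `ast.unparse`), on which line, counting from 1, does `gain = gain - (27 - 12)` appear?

6

Transformed code:
print(pos)
factor = 17
j = [32 + factor for base in gain]
for height in factor:
    height = height * (5 // 17)
    gain = gain - (27 - 12)
factor = factor + 39
factor = 11 != 22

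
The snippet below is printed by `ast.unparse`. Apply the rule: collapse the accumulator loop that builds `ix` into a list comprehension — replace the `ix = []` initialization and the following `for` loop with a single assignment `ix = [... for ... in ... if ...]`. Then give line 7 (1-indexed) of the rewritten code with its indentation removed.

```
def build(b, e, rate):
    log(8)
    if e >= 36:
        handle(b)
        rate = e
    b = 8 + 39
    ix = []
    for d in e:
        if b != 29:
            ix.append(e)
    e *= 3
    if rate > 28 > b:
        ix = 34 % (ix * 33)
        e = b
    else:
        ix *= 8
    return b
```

Transformed code:
def build(b, e, rate):
    log(8)
    if e >= 36:
        handle(b)
        rate = e
    b = 8 + 39
    ix = [e for d in e if b != 29]
    e *= 3
    if rate > 28 > b:
        ix = 34 % (ix * 33)
        e = b
    else:
        ix *= 8
    return b

ix = [e for d in e if b != 29]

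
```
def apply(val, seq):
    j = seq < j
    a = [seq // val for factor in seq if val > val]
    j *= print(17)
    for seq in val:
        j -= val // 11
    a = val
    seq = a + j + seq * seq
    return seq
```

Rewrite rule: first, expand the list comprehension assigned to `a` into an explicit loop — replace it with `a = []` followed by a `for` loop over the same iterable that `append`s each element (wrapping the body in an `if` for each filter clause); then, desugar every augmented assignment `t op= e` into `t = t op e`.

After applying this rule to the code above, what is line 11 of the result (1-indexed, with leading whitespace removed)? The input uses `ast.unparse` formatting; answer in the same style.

Transformed code:
def apply(val, seq):
    j = seq < j
    a = []
    for factor in seq:
        if val > val:
            a.append(seq // val)
    j = j * print(17)
    for seq in val:
        j = j - val // 11
    a = val
    seq = a + j + seq * seq
    return seq

seq = a + j + seq * seq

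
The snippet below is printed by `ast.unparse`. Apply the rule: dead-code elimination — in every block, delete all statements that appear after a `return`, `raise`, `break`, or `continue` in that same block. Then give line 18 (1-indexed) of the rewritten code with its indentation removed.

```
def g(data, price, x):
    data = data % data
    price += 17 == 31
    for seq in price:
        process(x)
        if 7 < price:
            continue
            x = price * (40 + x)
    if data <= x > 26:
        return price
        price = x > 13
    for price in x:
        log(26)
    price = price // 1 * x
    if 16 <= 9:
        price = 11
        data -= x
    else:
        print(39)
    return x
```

Transformed code:
def g(data, price, x):
    data = data % data
    price += 17 == 31
    for seq in price:
        process(x)
        if 7 < price:
            continue
    if data <= x > 26:
        return price
    for price in x:
        log(26)
    price = price // 1 * x
    if 16 <= 9:
        price = 11
        data -= x
    else:
        print(39)
    return x

return x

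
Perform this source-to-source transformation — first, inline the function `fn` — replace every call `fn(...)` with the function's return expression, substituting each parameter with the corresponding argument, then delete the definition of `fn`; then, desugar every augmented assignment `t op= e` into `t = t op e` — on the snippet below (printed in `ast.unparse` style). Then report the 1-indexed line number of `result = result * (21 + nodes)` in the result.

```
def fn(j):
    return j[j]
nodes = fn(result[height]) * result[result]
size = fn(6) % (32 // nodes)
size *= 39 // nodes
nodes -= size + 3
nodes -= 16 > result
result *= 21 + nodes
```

Transformed code:
nodes = result[height][result[height]] * result[result]
size = 6[6] % (32 // nodes)
size = size * (39 // nodes)
nodes = nodes - (size + 3)
nodes = nodes - (16 > result)
result = result * (21 + nodes)

6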